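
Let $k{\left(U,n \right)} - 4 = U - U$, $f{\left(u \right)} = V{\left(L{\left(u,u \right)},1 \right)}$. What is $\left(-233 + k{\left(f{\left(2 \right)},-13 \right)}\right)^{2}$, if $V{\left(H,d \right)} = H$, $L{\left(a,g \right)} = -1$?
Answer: $52441$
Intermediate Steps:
$f{\left(u \right)} = -1$
$k{\left(U,n \right)} = 4$ ($k{\left(U,n \right)} = 4 + \left(U - U\right) = 4 + 0 = 4$)
$\left(-233 + k{\left(f{\left(2 \right)},-13 \right)}\right)^{2} = \left(-233 + 4\right)^{2} = \left(-229\right)^{2} = 52441$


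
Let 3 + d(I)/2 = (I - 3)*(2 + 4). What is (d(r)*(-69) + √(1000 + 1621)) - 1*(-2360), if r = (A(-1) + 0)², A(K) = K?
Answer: 4430 + √2621 ≈ 4481.2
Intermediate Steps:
r = 1 (r = (-1 + 0)² = (-1)² = 1)
d(I) = -42 + 12*I (d(I) = -6 + 2*((I - 3)*(2 + 4)) = -6 + 2*((-3 + I)*6) = -6 + 2*(-18 + 6*I) = -6 + (-36 + 12*I) = -42 + 12*I)
(d(r)*(-69) + √(1000 + 1621)) - 1*(-2360) = ((-42 + 12*1)*(-69) + √(1000 + 1621)) - 1*(-2360) = ((-42 + 12)*(-69) + √2621) + 2360 = (-30*(-69) + √2621) + 2360 = (2070 + √2621) + 2360 = 4430 + √2621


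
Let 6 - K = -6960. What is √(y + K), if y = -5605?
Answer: √1361 ≈ 36.892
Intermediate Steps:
K = 6966 (K = 6 - 1*(-6960) = 6 + 6960 = 6966)
√(y + K) = √(-5605 + 6966) = √1361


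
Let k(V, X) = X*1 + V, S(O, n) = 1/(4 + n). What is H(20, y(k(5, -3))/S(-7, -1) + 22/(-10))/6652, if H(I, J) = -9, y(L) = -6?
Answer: -9/6652 ≈ -0.0013530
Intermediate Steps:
k(V, X) = V + X (k(V, X) = X + V = V + X)
H(20, y(k(5, -3))/S(-7, -1) + 22/(-10))/6652 = -9/6652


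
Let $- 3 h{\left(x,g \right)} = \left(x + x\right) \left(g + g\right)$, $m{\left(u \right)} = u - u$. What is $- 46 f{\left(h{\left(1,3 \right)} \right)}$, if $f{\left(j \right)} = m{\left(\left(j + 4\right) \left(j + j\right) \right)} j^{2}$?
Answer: $0$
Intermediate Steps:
$m{\left(u \right)} = 0$
$h{\left(x,g \right)} = - \frac{4 g x}{3}$ ($h{\left(x,g \right)} = - \frac{\left(x + x\right) \left(g + g\right)}{3} = - \frac{2 x 2 g}{3} = - \frac{4 g x}{3}$)
$f{\left(j \right)} = 0$ ($f{\left(j \right)} = 0 j^{2} = 0$)
$- 46 f{\left(h{\left(1,3 \right)} \right)} = \left(-46\right) 0 = 0$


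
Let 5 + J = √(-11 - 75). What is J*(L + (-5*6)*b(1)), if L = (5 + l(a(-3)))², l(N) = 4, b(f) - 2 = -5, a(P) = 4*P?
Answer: -855 + 171*I*√86 ≈ -855.0 + 1585.8*I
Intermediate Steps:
b(f) = -3 (b(f) = 2 - 5 = -3)
J = -5 + I*√86 (J = -5 + √(-11 - 75) = -5 + √(-86) = -5 + I*√86 ≈ -5.0 + 9.2736*I)
L = 81 (L = (5 + 4)² = 9² = 81)
J*(L + (-5*6)*b(1)) = (-5 + I*√86)*(81 - 5*6*(-3)) = (-5 + I*√86)*(81 - 30*(-3)) = (-5 + I*√86)*(81 + 90) = (-5 + I*√86)*171 = -855 + 171*I*√86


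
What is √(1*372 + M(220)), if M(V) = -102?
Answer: 3*√30 ≈ 16.432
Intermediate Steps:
√(1*372 + M(220)) = √(1*372 - 102) = √(372 - 102) = √270 = 3*√30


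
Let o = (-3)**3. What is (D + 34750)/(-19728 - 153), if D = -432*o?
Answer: -46414/19881 ≈ -2.3346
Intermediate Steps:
o = -27
D = 11664 (D = -432*(-27) = 11664)
(D + 34750)/(-19728 - 153) = (11664 + 34750)/(-19728 - 153) = 46414/(-19881) = 46414*(-1/19881) = -46414/19881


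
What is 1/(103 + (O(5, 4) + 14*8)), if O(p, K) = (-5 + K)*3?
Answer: 1/212 ≈ 0.0047170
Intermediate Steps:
O(p, K) = -15 + 3*K
1/(103 + (O(5, 4) + 14*8)) = 1/(103 + ((-15 + 3*4) + 14*8)) = 1/(103 + ((-15 + 12) + 112)) = 1/(103 + (-3 + 112)) = 1/(103 + 109) = 1/212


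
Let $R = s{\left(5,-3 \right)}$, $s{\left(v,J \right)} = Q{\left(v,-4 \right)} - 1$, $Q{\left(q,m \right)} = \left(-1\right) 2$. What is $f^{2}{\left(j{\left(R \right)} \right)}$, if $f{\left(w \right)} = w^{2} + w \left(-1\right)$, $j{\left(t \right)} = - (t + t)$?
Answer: $900$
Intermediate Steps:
$Q{\left(q,m \right)} = -2$
$s{\left(v,J \right)} = -3$ ($s{\left(v,J \right)} = -2 - 1 = -3$)
$R = -3$
$j{\left(t \right)} = - 2 t$
$f{\left(w \right)} = w^{2} - w$
$f^{2}{\left(j{\left(R \right)} \right)} = \left(\left(-2\right) \left(-3\right) \left(-1 - -6\right)\right)^{2} = \left(6 \left(-1 + 6\right)\right)^{2} = \left(6 \cdot 5\right)^{2} = 30^{2} = 900$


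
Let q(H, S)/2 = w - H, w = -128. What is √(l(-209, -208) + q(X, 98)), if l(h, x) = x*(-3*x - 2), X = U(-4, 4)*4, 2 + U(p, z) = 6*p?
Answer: 4*I*√8089 ≈ 359.76*I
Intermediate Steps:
U(p, z) = -2 + 6*p
X = -104 (X = (-2 + 6*(-4))*4 = (-2 - 24)*4 = -26*4 = -104)
q(H, S) = -256 - 2*H (q(H, S) = 2*(-128 - H) = -256 - 2*H)
l(h, x) = x*(-2 - 3*x)
√(l(-209, -208) + q(X, 98)) = √(-1*(-208)*(2 + 3*(-208)) + (-256 - 2*(-104))) = √(-1*(-208)*(2 - 624) + (-256 + 208)) = √(-1*(-208)*(-622) - 48) = √(-129376 - 48) = √(-129424) = 4*I*√8089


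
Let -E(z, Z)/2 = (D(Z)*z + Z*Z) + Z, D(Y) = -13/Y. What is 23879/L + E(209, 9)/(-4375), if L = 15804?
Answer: 97773241/69142500 ≈ 1.4141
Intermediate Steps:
E(z, Z) = -2*Z - 2*Z² + 26*z/Z (E(z, Z) = -2*(((-13/Z)*z + Z*Z) + Z) = -2*((-13*z/Z + Z²) + Z) = -2*((Z² - 13*z/Z) + Z) = -2*(Z + Z² - 13*z/Z) = -2*Z - 2*Z² + 26*z/Z)
23879/L + E(209, 9)/(-4375) = 23879/15804 + (2*(13*209 - 1*9²*(1 + 9))/9)/(-4375) = 23879*(1/15804) + (2*(⅑)*(2717 - 1*81*10))*(-1/4375) = 23879/15804 + (2*(⅑)*(2717 - 810))*(-1/4375) = 23879/15804 + (2*(⅑)*1907)*(-1/4375) = 23879/15804 + (3814/9)*(-1/4375) = 23879/15804 - 3814/39375 = 97773241/69142500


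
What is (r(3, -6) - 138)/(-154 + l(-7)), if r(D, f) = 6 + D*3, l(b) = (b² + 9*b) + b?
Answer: 123/175 ≈ 0.70286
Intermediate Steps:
l(b) = b² + 10*b
r(D, f) = 6 + 3*D
(r(3, -6) - 138)/(-154 + l(-7)) = ((6 + 3*3) - 138)/(-154 - 7*(10 - 7)) = ((6 + 9) - 138)/(-154 - 7*3) = (15 - 138)/(-154 - 21) = -123/(-175) = -1/175*(-123) = 123/175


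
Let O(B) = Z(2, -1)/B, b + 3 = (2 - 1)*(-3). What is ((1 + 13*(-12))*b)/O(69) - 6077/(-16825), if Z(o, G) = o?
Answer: 539836202/16825 ≈ 32085.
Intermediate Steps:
b = -6 (b = -3 + (2 - 1)*(-3) = -3 + 1*(-3) = -3 - 3 = -6)
O(B) = 2/B
((1 + 13*(-12))*b)/O(69) - 6077/(-16825) = ((1 + 13*(-12))*(-6))/((2/69)) - 6077/(-16825) = ((1 - 156)*(-6))/((2*(1/69))) - 6077*(-1/16825) = (-155*(-6))/(2/69) + 6077/16825 = 930*(69/2) + 6077/16825 = 32085 + 6077/16825 = 539836202/16825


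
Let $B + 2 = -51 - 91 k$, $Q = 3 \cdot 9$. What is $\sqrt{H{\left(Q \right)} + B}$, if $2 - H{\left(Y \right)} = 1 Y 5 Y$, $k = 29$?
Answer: $i \sqrt{6335} \approx 79.593 i$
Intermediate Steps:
$Q = 27$
$H{\left(Y \right)} = 2 - 5 Y^{2}$ ($H{\left(Y \right)} = 2 - 1 Y 5 Y = 2 - Y 5 Y = 2 - 5 Y Y = 2 - 5 Y^{2}$)
$B = -2692$ ($B = -2 - 2690 = -2692$)
$\sqrt{H{\left(Q \right)} + B} = \sqrt{\left(2 - 5 \cdot 27^{2}\right) - 2692} = \sqrt{\left(2 - 3645\right) - 2692} = \sqrt{-3643 - 2692} = \sqrt{-6335} = i \sqrt{6335}$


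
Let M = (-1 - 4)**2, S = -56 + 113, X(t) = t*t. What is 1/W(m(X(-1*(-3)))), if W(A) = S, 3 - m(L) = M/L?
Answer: 1/57 ≈ 0.017544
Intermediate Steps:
X(t) = t**2
S = 57
M = 25 (M = (-5)**2 = 25)
m(L) = 3 - 25/L
W(A) = 57
1/W(m(X(-1*(-3)))) = 1/57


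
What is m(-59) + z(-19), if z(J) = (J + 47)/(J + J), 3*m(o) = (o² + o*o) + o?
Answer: 43705/19 ≈ 2300.3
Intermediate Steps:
m(o) = o/3 + 2*o²/3 (m(o) = ((o² + o*o) + o)/3 = ((o² + o²) + o)/3 = (2*o² + o)/3 = (o + 2*o²)/3 = o/3 + 2*o²/3)
z(J) = (47 + J)/(2*J) (z(J) = (47 + J)/((2*J)) = (47 + J)*(1/(2*J)) = (47 + J)/(2*J))
m(-59) + z(-19) = (⅓)*(-59)*(1 + 2*(-59)) + (½)*(47 - 19)/(-19) = (⅓)*(-59)*(1 - 118) + (½)*(-1/19)*28 = (⅓)*(-59)*(-117) - 14/19 = 2301 - 14/19 = 43705/19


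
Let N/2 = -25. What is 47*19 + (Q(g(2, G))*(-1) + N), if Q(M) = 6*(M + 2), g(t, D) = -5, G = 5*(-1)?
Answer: 861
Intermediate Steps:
G = -5
N = -50 (N = 2*(-25) = -50)
Q(M) = 12 + 6*M (Q(M) = 6*(2 + M) = 12 + 6*M)
47*19 + (Q(g(2, G))*(-1) + N) = 47*19 + ((12 + 6*(-5))*(-1) - 50) = 893 + ((12 - 30)*(-1) - 50) = 893 + (-18*(-1) - 50) = 893 + (18 - 50) = 893 - 32 = 861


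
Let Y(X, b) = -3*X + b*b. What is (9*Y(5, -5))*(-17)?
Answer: -1530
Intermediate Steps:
Y(X, b) = b² - 3*X (Y(X, b) = -3*X + b² = b² - 3*X)
(9*Y(5, -5))*(-17) = (9*((-5)² - 3*5))*(-17) = (9*(25 - 15))*(-17) = (9*10)*(-17) = 90*(-17) = -1530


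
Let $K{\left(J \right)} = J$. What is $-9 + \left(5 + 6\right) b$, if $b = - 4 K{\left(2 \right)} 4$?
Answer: $-361$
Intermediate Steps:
$b = -32$ ($b = \left(-4\right) 2 \cdot 4 = \left(-8\right) 4 = -32$)
$-9 + \left(5 + 6\right) b = -9 + \left(5 + 6\right) \left(-32\right) = -9 + 11 \left(-32\right) = -9 - 352 = -361$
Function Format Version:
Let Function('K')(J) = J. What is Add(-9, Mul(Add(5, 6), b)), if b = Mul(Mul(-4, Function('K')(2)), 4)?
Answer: -361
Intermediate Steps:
b = -32 (b = Mul(Mul(-4, 2), 4) = Mul(-8, 4) = -32)
Add(-9, Mul(Add(5, 6), b)) = Add(-9, Mul(Add(5, 6), -32)) = Add(-9, Mul(11, -32)) = Add(-9, -352) = -361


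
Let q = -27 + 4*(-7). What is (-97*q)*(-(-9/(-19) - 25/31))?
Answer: 1045660/589 ≈ 1775.3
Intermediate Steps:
q = -55 (q = -27 - 28 = -55)
(-97*q)*(-(-9/(-19) - 25/31)) = (-97*(-55))*(-(-9/(-19) - 25/31)) = 5335*(-(-9*(-1/19) - 25*1/31)) = 5335*(-(9/19 - 25/31)) = 5335*(-1*(-196/589)) = 5335*(196/589) = 1045660/589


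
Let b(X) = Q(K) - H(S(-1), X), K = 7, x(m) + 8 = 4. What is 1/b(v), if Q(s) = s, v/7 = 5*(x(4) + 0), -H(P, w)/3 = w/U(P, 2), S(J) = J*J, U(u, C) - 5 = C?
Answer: -1/53 ≈ -0.018868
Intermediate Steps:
U(u, C) = 5 + C
S(J) = J²
x(m) = -4 (x(m) = -8 + 4 = -4)
H(P, w) = -3*w/7 (H(P, w) = -3*w/(5 + 2) = -3*w/7)
v = -140 (v = 7*(5*(-4 + 0)) = 7*(5*(-4)) = 7*(-20) = -140)
b(X) = 7 + 3*X/7 (b(X) = 7 - (-3)*X/7 = 7 + 3*X/7)
1/b(v) = 1/(7 + (3/7)*(-140)) = 1/(7 - 60) = 1/(-53) = -1/53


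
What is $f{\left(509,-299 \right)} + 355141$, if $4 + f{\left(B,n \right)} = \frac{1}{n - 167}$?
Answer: $\frac{165493841}{466} \approx 3.5514 \cdot 10^{5}$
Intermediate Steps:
$f{\left(B,n \right)} = -4 + \frac{1}{-167 + n}$ ($f{\left(B,n \right)} = -4 + \frac{1}{n - 167} = -4 + \frac{1}{-167 + n}$)
$f{\left(509,-299 \right)} + 355141 = \frac{669 - -1196}{-167 - 299} + 355141 = \frac{669 + 1196}{-466} + 355141 = \left(- \frac{1}{466}\right) 1865 + 355141 = - \frac{1865}{466} + 355141 = \frac{165493841}{466}$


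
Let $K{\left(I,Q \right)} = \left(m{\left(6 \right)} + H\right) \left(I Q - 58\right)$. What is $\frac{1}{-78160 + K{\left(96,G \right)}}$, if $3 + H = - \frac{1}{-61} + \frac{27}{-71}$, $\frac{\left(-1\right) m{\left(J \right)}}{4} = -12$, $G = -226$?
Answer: $- \frac{4331}{4543972486} \approx -9.5313 \cdot 10^{-7}$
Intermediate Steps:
$m{\left(J \right)} = 48$ ($m{\left(J \right)} = \left(-4\right) \left(-12\right) = 48$)
$H = - \frac{14569}{4331}$ ($H = -3 + \left(- \frac{1}{-61} + \frac{27}{-71}\right) = -3 + \left(\left(-1\right) \left(- \frac{1}{61}\right) + 27 \left(- \frac{1}{71}\right)\right) = -3 + \left(\frac{1}{61} - \frac{27}{71}\right) = -3 - \frac{1576}{4331} = - \frac{14569}{4331} \approx -3.3639$)
$K{\left(I,Q \right)} = - \frac{11212502}{4331} + \frac{193319 I Q}{4331}$ ($K{\left(I,Q \right)} = \left(48 - \frac{14569}{4331}\right) \left(I Q - 58\right) = \frac{193319 \left(-58 + I Q\right)}{4331} = - \frac{11212502}{4331} + \frac{193319 I Q}{4331}$)
$\frac{1}{-78160 + K{\left(96,G \right)}} = \frac{1}{-78160 + \left(- \frac{11212502}{4331} + \frac{193319}{4331} \cdot 96 \left(-226\right)\right)} = \frac{1}{-78160 - \frac{4205461526}{4331}} = \frac{1}{- \frac{4543972486}{4331}} = - \frac{4331}{4543972486}$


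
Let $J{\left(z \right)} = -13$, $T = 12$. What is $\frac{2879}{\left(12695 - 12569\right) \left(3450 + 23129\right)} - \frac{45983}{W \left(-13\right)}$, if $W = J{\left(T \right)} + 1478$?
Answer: $\frac{154049782337}{63780828930} \approx 2.4153$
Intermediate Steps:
$W = 1465$ ($W = -13 + 1478 = 1465$)
$\frac{2879}{\left(12695 - 12569\right) \left(3450 + 23129\right)} - \frac{45983}{W \left(-13\right)} = \frac{2879}{\left(12695 - 12569\right) \left(3450 + 23129\right)} - \frac{45983}{1465 \left(-13\right)} = \frac{2879}{126 \cdot 26579} - \frac{45983}{-19045} = \frac{2879}{3348954} - - \frac{45983}{19045} = 2879 \cdot \frac{1}{3348954} + \frac{45983}{19045} = \frac{2879}{3348954} + \frac{45983}{19045} = \frac{154049782337}{63780828930}$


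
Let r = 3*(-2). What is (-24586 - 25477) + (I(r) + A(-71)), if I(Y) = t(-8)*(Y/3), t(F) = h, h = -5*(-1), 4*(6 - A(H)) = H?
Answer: -200197/4 ≈ -50049.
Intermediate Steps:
r = -6
A(H) = 6 - H/4
h = 5
t(F) = 5
I(Y) = 5*Y/3 (I(Y) = 5*(Y/3) = 5*Y/3)
(-24586 - 25477) + (I(r) + A(-71)) = (-24586 - 25477) + ((5/3)*(-6) + (6 - ¼*(-71))) = -50063 + (-10 + (6 + 71/4)) = -50063 + (-10 + 95/4) = -50063 + 55/4 = -200197/4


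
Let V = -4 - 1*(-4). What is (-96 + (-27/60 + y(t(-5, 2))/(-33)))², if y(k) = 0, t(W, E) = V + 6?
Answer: 3721041/400 ≈ 9302.6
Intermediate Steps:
V = 0 (V = -4 + 4 = 0)
t(W, E) = 6 (t(W, E) = 0 + 6 = 6)
(-96 + (-27/60 + y(t(-5, 2))/(-33)))² = (-96 + (-27/60 + 0/(-33)))² = (-96 + (-27*1/60 + 0*(-1/33)))² = (-96 + (-9/20 + 0))² = (-96 - 9/20)² = (-1929/20)² = 3721041/400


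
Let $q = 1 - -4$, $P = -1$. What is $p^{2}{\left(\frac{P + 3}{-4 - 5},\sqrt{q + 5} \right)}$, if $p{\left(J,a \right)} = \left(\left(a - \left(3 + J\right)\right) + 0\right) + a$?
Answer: $\frac{3865}{81} - \frac{100 \sqrt{10}}{9} \approx 12.58$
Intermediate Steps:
$q = 5$ ($q = 1 + 4 = 5$)
$p{\left(J,a \right)} = -3 - J + 2 a$ ($p{\left(J,a \right)} = \left(\left(-3 + a - J\right) + 0\right) + a = \left(-3 + a - J\right) + a = -3 - J + 2 a$)
$p^{2}{\left(\frac{P + 3}{-4 - 5},\sqrt{q + 5} \right)} = \left(-3 - \frac{-1 + 3}{-4 - 5} + 2 \sqrt{5 + 5}\right)^{2} = \left(-3 - \frac{2}{-9} + 2 \sqrt{10}\right)^{2} = \left(-3 - 2 \left(- \frac{1}{9}\right) + 2 \sqrt{10}\right)^{2} = \left(-3 - - \frac{2}{9} + 2 \sqrt{10}\right)^{2} = \left(-3 + \frac{2}{9} + 2 \sqrt{10}\right)^{2} = \left(- \frac{25}{9} + 2 \sqrt{10}\right)^{2}$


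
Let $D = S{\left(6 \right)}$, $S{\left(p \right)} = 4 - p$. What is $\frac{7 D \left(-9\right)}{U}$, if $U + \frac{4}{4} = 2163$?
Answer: $\frac{63}{1081} \approx 0.058279$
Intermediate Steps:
$U = 2162$ ($U = -1 + 2163 = 2162$)
$D = -2$ ($D = 4 - 6 = -2$)
$\frac{7 D \left(-9\right)}{U} = \frac{7 \left(-2\right) \left(-9\right)}{2162} = \left(-14\right) \left(-9\right) \frac{1}{2162} = 126 \cdot \frac{1}{2162} = \frac{63}{1081}$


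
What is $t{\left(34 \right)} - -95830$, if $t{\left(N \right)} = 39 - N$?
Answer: $95835$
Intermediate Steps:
$t{\left(34 \right)} - -95830 = \left(39 - 34\right) - -95830 = \left(39 - 34\right) + 95830 = 5 + 95830 = 95835$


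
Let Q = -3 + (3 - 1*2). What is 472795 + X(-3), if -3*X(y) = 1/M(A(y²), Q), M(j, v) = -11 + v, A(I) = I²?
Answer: 18439006/39 ≈ 4.7280e+5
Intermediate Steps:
Q = -2 (Q = -3 + (3 - 2) = -3 + 1 = -2)
X(y) = 1/39 (X(y) = -1/(3*(-11 - 2)) = -⅓/(-13) = -⅓*(-1/13) = 1/39)
472795 + X(-3) = 472795 + 1/39 = 18439006/39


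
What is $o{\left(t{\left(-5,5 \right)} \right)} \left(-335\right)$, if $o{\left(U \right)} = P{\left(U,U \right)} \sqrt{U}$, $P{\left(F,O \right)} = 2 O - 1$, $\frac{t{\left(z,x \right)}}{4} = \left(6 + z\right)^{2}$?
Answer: $-4690$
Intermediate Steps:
$t{\left(z,x \right)} = 4 \left(6 + z\right)^{2}$
$P{\left(F,O \right)} = -1 + 2 O$
$o{\left(U \right)} = \sqrt{U} \left(-1 + 2 U\right)$ ($o{\left(U \right)} = \left(-1 + 2 U\right) \sqrt{U} = \sqrt{U} \left(-1 + 2 U\right)$)
$o{\left(t{\left(-5,5 \right)} \right)} \left(-335\right) = \sqrt{4 \left(6 - 5\right)^{2}} \left(-1 + 2 \cdot 4 \left(6 - 5\right)^{2}\right) \left(-335\right) = \sqrt{4 \cdot 1^{2}} \left(-1 + 2 \cdot 4 \cdot 1^{2}\right) \left(-335\right) = \sqrt{4 \cdot 1} \left(-1 + 2 \cdot 4 \cdot 1\right) \left(-335\right) = \sqrt{4} \left(-1 + 2 \cdot 4\right) \left(-335\right) = 2 \left(-1 + 8\right) \left(-335\right) = 2 \cdot 7 \left(-335\right) = 14 \left(-335\right) = -4690$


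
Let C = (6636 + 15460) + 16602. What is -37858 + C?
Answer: 840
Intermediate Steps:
C = 38698 (C = 22096 + 16602 = 38698)
-37858 + C = -37858 + 38698 = 840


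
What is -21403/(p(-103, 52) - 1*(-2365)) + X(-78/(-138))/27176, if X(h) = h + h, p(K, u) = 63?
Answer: -836114951/94851034 ≈ -8.8150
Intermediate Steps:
X(h) = 2*h
-21403/(p(-103, 52) - 1*(-2365)) + X(-78/(-138))/27176 = -21403/(63 - 1*(-2365)) + (2*(-78/(-138)))/27176 = -21403/(63 + 2365) + (2*(-78*(-1/138)))*(1/27176) = -21403/2428 + (2*(13/23))*(1/27176) = -21403*1/2428 + (26/23)*(1/27176) = -21403/2428 + 13/312524 = -836114951/94851034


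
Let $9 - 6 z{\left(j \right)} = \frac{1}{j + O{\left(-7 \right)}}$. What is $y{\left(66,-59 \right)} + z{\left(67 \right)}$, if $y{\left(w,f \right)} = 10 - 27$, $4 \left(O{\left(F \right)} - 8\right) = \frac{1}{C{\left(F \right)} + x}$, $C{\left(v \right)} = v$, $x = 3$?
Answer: $- \frac{111523}{7194} \approx -15.502$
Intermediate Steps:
$O{\left(F \right)} = 8 + \frac{1}{4 \left(3 + F\right)}$ ($O{\left(F \right)} = 8 + \frac{1}{4 \left(F + 3\right)} = 8 + \frac{1}{4 \left(3 + F\right)}$)
$y{\left(w,f \right)} = -17$
$z{\left(j \right)} = \frac{3}{2} - \frac{1}{6 \left(\frac{127}{16} + j\right)}$ ($z{\left(j \right)} = \frac{3}{2} - \frac{1}{6 \left(j + \frac{97 + 32 \left(-7\right)}{4 \left(3 - 7\right)}\right)} = \frac{3}{2} - \frac{1}{6 \left(j + \frac{97 - 224}{4 \left(-4\right)}\right)} = \frac{3}{2} - \frac{1}{6 \left(j + \frac{1}{4} \left(- \frac{1}{4}\right) \left(-127\right)\right)} = \frac{3}{2} - \frac{1}{6 \left(j + \frac{127}{16}\right)} = \frac{3}{2} - \frac{1}{6 \left(\frac{127}{16} + j\right)}$)
$y{\left(66,-59 \right)} + z{\left(67 \right)} = -17 + \frac{1127 + 144 \cdot 67}{6 \left(127 + 16 \cdot 67\right)} = -17 + \frac{1127 + 9648}{6 \left(127 + 1072\right)} = -17 + \frac{1}{6} \cdot \frac{1}{1199} \cdot 10775 = -17 + \frac{10775}{7194} = - \frac{111523}{7194}$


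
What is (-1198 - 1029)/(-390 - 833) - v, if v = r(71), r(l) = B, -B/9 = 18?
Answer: 200353/1223 ≈ 163.82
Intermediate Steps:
B = -162 (B = -9*18 = -162)
r(l) = -162
v = -162
(-1198 - 1029)/(-390 - 833) - v = (-1198 - 1029)/(-390 - 833) - 1*(-162) = -2227/(-1223) + 162 = -2227*(-1/1223) + 162 = 2227/1223 + 162 = 200353/1223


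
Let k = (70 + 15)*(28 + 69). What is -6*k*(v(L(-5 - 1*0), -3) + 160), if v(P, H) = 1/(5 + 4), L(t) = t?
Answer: -23762090/3 ≈ -7.9207e+6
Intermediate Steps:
v(P, H) = ⅑ (v(P, H) = 1/9 = ⅑)
k = 8245 (k = 85*97 = 8245)
-6*k*(v(L(-5 - 1*0), -3) + 160) = -49470*(⅑ + 160) = -49470*1441/9 = -6*11881045/9 = -23762090/3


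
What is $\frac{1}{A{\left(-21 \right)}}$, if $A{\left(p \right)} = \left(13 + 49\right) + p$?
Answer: $\frac{1}{41} \approx 0.02439$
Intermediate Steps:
$A{\left(p \right)} = 62 + p$
$\frac{1}{A{\left(-21 \right)}} = \frac{1}{62 - 21} = \frac{1}{41}$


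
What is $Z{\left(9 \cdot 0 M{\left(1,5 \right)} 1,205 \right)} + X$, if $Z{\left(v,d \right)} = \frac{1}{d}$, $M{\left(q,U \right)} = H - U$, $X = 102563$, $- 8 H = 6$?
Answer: $\frac{21025416}{205} \approx 1.0256 \cdot 10^{5}$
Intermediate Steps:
$H = - \frac{3}{4}$ ($H = \left(- \frac{1}{8}\right) 6 = - \frac{3}{4} \approx -0.75$)
$M{\left(q,U \right)} = - \frac{3}{4} - U$
$Z{\left(9 \cdot 0 M{\left(1,5 \right)} 1,205 \right)} + X = \frac{1}{205} + 102563 = \frac{21025416}{205}$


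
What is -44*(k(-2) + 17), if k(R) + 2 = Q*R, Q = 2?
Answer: -484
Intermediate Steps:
k(R) = -2 + 2*R
-44*(k(-2) + 17) = -44*((-2 + 2*(-2)) + 17) = -44*((-2 - 4) + 17) = -44*(-6 + 17) = -44*11 = -484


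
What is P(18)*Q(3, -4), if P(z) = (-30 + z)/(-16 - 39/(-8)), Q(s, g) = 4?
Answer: 384/89 ≈ 4.3146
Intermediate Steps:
P(z) = 240/89 - 8*z/89 (P(z) = (-30 + z)/(-16 - 39*(-⅛)) = (-30 + z)/(-16 + 39/8) = (-30 + z)/(-89/8) = (-30 + z)*(-8/89) = 240/89 - 8*z/89)
P(18)*Q(3, -4) = (240/89 - 8/89*18)*4 = (240/89 - 144/89)*4 = (96/89)*4 = 384/89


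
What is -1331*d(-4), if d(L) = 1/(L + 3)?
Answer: 1331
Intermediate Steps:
d(L) = 1/(3 + L)
-1331*d(-4) = -1331/(3 - 4) = -1331/(-1) = -1331*(-1) = 1331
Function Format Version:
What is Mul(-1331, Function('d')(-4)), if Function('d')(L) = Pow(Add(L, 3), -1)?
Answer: 1331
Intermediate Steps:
Function('d')(L) = Pow(Add(3, L), -1)
Mul(-1331, Function('d')(-4)) = Mul(-1331, Pow(Add(3, -4), -1)) = Mul(-1331, Pow(-1, -1)) = Mul(-1331, -1) = 1331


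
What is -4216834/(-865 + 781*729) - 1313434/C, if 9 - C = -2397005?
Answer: -2713619086933/340666026694 ≈ -7.9656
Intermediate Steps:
C = 2397014 (C = 9 - 1*(-2397005) = 9 + 2397005 = 2397014)
-4216834/(-865 + 781*729) - 1313434/C = -4216834/(-865 + 781*729) - 1313434/2397014 = -4216834/(-865 + 569349) - 1313434*1/2397014 = -4216834/568484 - 656717/1198507 = -4216834*1/568484 - 656717/1198507 = -2108417/284242 - 656717/1198507 = -2713619086933/340666026694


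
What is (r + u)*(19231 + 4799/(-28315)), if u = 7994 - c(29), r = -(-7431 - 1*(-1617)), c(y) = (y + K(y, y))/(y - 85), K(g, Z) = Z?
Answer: 105270332533399/396410 ≈ 2.6556e+8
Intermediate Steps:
c(y) = 2*y/(-85 + y) (c(y) = (y + y)/(y - 85) = (2*y)/(-85 + y) = 2*y/(-85 + y))
r = 5814 (r = -(-7431 + 1617) = -1*(-5814) = 5814)
u = 223861/28 (u = 7994 - 2*29/(-85 + 29) = 7994 - 2*29/(-56) = 7994 - 2*29*(-1)/56 = 7994 - 1*(-29/28) = 7994 + 29/28 = 223861/28 ≈ 7995.0)
(r + u)*(19231 + 4799/(-28315)) = (5814 + 223861/28)*(19231 + 4799/(-28315)) = 386653*(19231 + 4799*(-1/28315))/28 = 386653*(19231 - 4799/28315)/28 = (386653/28)*(544520966/28315) = 105270332533399/396410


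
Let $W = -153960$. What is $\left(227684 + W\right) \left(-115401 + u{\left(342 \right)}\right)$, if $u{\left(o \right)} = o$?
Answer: $-8482609716$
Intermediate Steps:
$\left(227684 + W\right) \left(-115401 + u{\left(342 \right)}\right) = \left(227684 - 153960\right) \left(-115401 + 342\right) = 73724 \left(-115059\right) = -8482609716$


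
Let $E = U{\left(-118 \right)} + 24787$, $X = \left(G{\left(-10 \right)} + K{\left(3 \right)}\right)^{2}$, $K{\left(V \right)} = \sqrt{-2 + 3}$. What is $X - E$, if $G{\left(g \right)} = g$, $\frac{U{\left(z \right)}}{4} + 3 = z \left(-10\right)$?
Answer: $-29414$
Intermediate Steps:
$K{\left(V \right)} = 1$ ($K{\left(V \right)} = \sqrt{1} = 1$)
$U{\left(z \right)} = -12 - 40 z$ ($U{\left(z \right)} = -12 + 4 z \left(-10\right) = -12 + 4 \left(- 10 z\right) = -12 - 40 z$)
$X = 81$ ($X = \left(-10 + 1\right)^{2} = \left(-9\right)^{2} = 81$)
$E = 29495$ ($E = \left(-12 - -4720\right) + 24787 = \left(-12 + 4720\right) + 24787 = 4708 + 24787 = 29495$)
$X - E = 81 - 29495 = -29414$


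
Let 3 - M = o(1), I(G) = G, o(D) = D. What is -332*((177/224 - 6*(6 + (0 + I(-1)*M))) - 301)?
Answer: 6027709/56 ≈ 1.0764e+5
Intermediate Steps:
M = 2 (M = 3 - 1*1 = 3 - 1 = 2)
-332*((177/224 - 6*(6 + (0 + I(-1)*M))) - 301) = -332*((177/224 - 6*(6 + (0 - 1*2))) - 301) = -332*((177*(1/224) - 6*(6 + (0 - 2))) - 301) = -332*((177/224 - 6*(6 - 2)) - 301) = -332*((177/224 - 6*4) - 301) = -332*((177/224 - 1*24) - 301) = -332*((177/224 - 24) - 301) = -332*(-5199/224 - 301) = -332*(-72623/224) = 6027709/56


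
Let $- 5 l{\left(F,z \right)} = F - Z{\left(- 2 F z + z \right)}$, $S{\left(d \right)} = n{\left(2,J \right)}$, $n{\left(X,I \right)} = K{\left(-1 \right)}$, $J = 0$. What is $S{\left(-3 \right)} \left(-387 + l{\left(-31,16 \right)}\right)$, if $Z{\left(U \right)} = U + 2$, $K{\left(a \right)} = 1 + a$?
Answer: $0$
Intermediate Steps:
$Z{\left(U \right)} = 2 + U$
$n{\left(X,I \right)} = 0$ ($n{\left(X,I \right)} = 1 - 1 = 0$)
$S{\left(d \right)} = 0$
$l{\left(F,z \right)} = \frac{2}{5} - \frac{F}{5} + \frac{z}{5} - \frac{2 F z}{5}$ ($l{\left(F,z \right)} = - \frac{F - \left(2 + \left(- 2 F z + z\right)\right)}{5} = - \frac{F - \left(2 - \left(- z + 2 F z\right)\right)}{5} = - \frac{F - \left(2 + z - 2 F z\right)}{5} = - \frac{-2 + F - z + 2 F z}{5} = \frac{2}{5} - \frac{F}{5} + \frac{z}{5} - \frac{2 F z}{5}$)
$S{\left(-3 \right)} \left(-387 + l{\left(-31,16 \right)}\right) = 0 \left(-387 - \left(- \frac{33}{5} + \frac{16 \left(-1 + 2 \left(-31\right)\right)}{5}\right)\right) = 0 \left(-387 + \left(\frac{2}{5} + \frac{31}{5} - \frac{16 \left(-1 - 62\right)}{5}\right)\right) = 0 \left(-387 + \left(\frac{2}{5} + \frac{31}{5} - \frac{16}{5} \left(-63\right)\right)\right) = 0 \left(-387 + \left(\frac{2}{5} + \frac{31}{5} + \frac{1008}{5}\right)\right) = 0 \left(-387 + \frac{1041}{5}\right) = 0 \left(- \frac{894}{5}\right) = 0$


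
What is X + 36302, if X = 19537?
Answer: 55839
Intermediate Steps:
X + 36302 = 19537 + 36302 = 55839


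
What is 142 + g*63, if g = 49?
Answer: 3229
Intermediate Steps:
142 + g*63 = 142 + 49*63 = 142 + 3087 = 3229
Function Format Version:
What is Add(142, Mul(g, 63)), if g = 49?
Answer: 3229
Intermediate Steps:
Add(142, Mul(g, 63)) = Add(142, Mul(49, 63)) = Add(142, 3087) = 3229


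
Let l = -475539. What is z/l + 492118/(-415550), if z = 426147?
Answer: -68517781242/32935038575 ≈ -2.0804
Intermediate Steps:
z/l + 492118/(-415550) = 426147/(-475539) + 492118/(-415550) = 426147*(-1/475539) + 492118*(-1/415550) = -142049/158513 - 246059/207775 = -68517781242/32935038575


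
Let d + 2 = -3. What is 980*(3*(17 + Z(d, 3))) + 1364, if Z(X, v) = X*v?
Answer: 7244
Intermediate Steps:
d = -5 (d = -2 - 3 = -5)
980*(3*(17 + Z(d, 3))) + 1364 = 980*(3*(17 - 5*3)) + 1364 = 980*(3*(17 - 15)) + 1364 = 980*(3*2) + 1364 = 980*6 + 1364 = 5880 + 1364 = 7244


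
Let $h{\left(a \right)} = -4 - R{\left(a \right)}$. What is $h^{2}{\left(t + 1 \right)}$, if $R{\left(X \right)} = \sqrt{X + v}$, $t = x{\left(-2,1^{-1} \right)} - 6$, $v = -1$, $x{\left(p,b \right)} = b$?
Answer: $\left(4 + i \sqrt{5}\right)^{2} \approx 11.0 + 17.889 i$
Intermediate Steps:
$t = -5$ ($t = 1^{-1} - 6 = 1 - 6 = -5$)
$R{\left(X \right)} = \sqrt{-1 + X}$ ($R{\left(X \right)} = \sqrt{X - 1} = \sqrt{-1 + X}$)
$h{\left(a \right)} = -4 - \sqrt{-1 + a}$
$h^{2}{\left(t + 1 \right)} = \left(-4 - \sqrt{-1 + \left(-5 + 1\right)}\right)^{2} = \left(-4 - \sqrt{-1 - 4}\right)^{2} = \left(-4 - \sqrt{-5}\right)^{2} = \left(-4 - i \sqrt{5}\right)^{2}$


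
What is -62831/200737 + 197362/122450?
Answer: 15962099922/12290122825 ≈ 1.2988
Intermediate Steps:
-62831/200737 + 197362/122450 = -62831*1/200737 + 197362*(1/122450) = -62831/200737 + 98681/61225 = 15962099922/12290122825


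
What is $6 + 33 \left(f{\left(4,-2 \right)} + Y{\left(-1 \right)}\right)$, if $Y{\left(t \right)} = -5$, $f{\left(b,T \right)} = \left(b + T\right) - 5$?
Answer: $-258$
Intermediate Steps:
$f{\left(b,T \right)} = -5 + T + b$ ($f{\left(b,T \right)} = \left(T + b\right) - 5 = -5 + T + b$)
$6 + 33 \left(f{\left(4,-2 \right)} + Y{\left(-1 \right)}\right) = 6 + 33 \left(\left(-5 - 2 + 4\right) - 5\right) = 6 + 33 \left(-3 - 5\right) = 6 + 33 \left(-8\right) = 6 - 264 = -258$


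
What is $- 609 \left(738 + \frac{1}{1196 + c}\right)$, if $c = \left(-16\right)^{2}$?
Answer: $- \frac{217530131}{484} \approx -4.4944 \cdot 10^{5}$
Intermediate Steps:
$c = 256$
$- 609 \left(738 + \frac{1}{1196 + c}\right) = - 609 \left(738 + \frac{1}{1196 + 256}\right) = - 609 \left(738 + \frac{1}{1452}\right) = \left(-609\right) \frac{1071577}{1452} = - \frac{217530131}{484}$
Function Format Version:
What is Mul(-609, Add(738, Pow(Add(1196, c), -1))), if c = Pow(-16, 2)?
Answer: Rational(-217530131, 484) ≈ -4.4944e+5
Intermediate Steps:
c = 256
Mul(-609, Add(738, Pow(Add(1196, c), -1))) = Mul(-609, Add(738, Pow(Add(1196, 256), -1))) = Mul(-609, Add(738, Pow(1452, -1))) = Mul(-609, Add(738, Rational(1, 1452))) = Mul(-609, Rational(1071577, 1452)) = Rational(-217530131, 484)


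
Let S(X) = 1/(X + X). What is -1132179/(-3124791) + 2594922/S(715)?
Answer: 3865094048098013/1041597 ≈ 3.7107e+9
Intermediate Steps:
S(X) = 1/(2*X)
-1132179/(-3124791) + 2594922/S(715) = -1132179/(-3124791) + 2594922/(((½)/715)) = -1132179*(-1/3124791) + 2594922/(((½)*(1/715))) = 377393/1041597 + 2594922/(1/1430) = 377393/1041597 + 2594922*1430 = 377393/1041597 + 3710738460 = 3865094048098013/1041597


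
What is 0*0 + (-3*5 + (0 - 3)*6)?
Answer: -33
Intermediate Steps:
0*0 + (-3*5 + (0 - 3)*6) = 0 + (-15 - 3*6) = 0 + (-15 - 18) = 0 - 33 = -33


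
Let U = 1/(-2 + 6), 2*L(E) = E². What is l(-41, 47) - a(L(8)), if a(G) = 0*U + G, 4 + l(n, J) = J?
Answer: 11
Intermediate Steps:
L(E) = E²/2
U = ¼ (U = 1/4 = ¼ ≈ 0.25000)
l(n, J) = -4 + J
a(G) = G (a(G) = 0*(¼) + G = 0 + G = G)
l(-41, 47) - a(L(8)) = (-4 + 47) - 8²/2 = 43 - 64/2 = 43 - 1*32 = 43 - 32 = 11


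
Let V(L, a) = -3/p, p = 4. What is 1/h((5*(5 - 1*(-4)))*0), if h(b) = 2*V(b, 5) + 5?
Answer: 2/7 ≈ 0.28571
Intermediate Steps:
V(L, a) = -¾ (V(L, a) = -3/4 = -3*¼ = -¾)
h(b) = 7/2 (h(b) = 2*(-¾) + 5 = -3/2 + 5 = 7/2)
1/h((5*(5 - 1*(-4)))*0) = 1/(7/2) = 2/7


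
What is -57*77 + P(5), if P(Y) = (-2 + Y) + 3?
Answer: -4383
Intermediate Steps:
P(Y) = 1 + Y
-57*77 + P(5) = -57*77 + (1 + 5) = -4389 + 6 = -4383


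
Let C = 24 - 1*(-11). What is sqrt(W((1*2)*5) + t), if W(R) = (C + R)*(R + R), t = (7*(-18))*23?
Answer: 3*I*sqrt(222) ≈ 44.699*I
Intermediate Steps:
t = -2898 (t = -126*23 = -2898)
C = 35 (C = 24 + 11 = 35)
W(R) = 2*R*(35 + R) (W(R) = (35 + R)*(R + R) = (35 + R)*(2*R) = 2*R*(35 + R))
sqrt(W((1*2)*5) + t) = sqrt(2*((1*2)*5)*(35 + (1*2)*5) - 2898) = sqrt(2*(2*5)*(35 + 2*5) - 2898) = sqrt(2*10*(35 + 10) - 2898) = sqrt(2*10*45 - 2898) = sqrt(900 - 2898) = sqrt(-1998) = 3*I*sqrt(222)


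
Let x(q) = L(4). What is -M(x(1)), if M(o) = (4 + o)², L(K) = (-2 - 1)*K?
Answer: -64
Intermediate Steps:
L(K) = -3*K
x(q) = -12 (x(q) = -3*4 = -12)
-M(x(1)) = -(4 - 12)² = -1*(-8)² = -1*64 = -64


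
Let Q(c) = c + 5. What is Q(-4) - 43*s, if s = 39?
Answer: -1676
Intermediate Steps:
Q(c) = 5 + c
Q(-4) - 43*s = (5 - 4) - 43*39 = 1 - 1677 = -1676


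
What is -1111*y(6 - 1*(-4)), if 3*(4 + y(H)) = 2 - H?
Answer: 22220/3 ≈ 7406.7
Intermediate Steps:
y(H) = -10/3 - H/3 (y(H) = -4 + (2 - H)/3 = -4 + (⅔ - H/3) = -10/3 - H/3)
-1111*y(6 - 1*(-4)) = -1111*(-10/3 - (6 - 1*(-4))/3) = -1111*(-10/3 - (6 + 4)/3) = -1111*(-10/3 - ⅓*10) = -1111*(-10/3 - 10/3) = -1111*(-20/3) = 22220/3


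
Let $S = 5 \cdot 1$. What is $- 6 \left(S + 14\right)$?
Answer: $-114$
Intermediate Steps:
$S = 5$
$- 6 \left(S + 14\right) = - 6 \left(5 + 14\right) = \left(-6\right) 19 = -114$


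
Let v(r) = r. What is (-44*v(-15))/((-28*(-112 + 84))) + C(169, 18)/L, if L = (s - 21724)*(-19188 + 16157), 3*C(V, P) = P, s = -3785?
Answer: 607496891/721632604 ≈ 0.84184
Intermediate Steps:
C(V, P) = P/3
L = 77317779 (L = (-3785 - 21724)*(-19188 + 16157) = -25509*(-3031) = 77317779)
(-44*v(-15))/((-28*(-112 + 84))) + C(169, 18)/L = (-44*(-15))/((-28*(-112 + 84))) + ((1/3)*18)/77317779 = 660/((-28*(-28))) + 6*(1/77317779) = 660/784 + 2/25772593 = 660*(1/784) + 2/25772593 = 165/196 + 2/25772593 = 607496891/721632604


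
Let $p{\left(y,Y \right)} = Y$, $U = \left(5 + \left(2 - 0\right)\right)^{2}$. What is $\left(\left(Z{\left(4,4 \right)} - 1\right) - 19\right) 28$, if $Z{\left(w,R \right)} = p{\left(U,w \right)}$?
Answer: $-448$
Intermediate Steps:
$U = 49$ ($U = \left(5 + \left(2 + 0\right)\right)^{2} = \left(5 + 2\right)^{2} = 7^{2} = 49$)
$Z{\left(w,R \right)} = w$
$\left(\left(Z{\left(4,4 \right)} - 1\right) - 19\right) 28 = \left(\left(4 - 1\right) - 19\right) 28 = \left(3 - 19\right) 28 = \left(-16\right) 28 = -448$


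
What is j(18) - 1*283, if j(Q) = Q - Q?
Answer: -283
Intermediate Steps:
j(Q) = 0
j(18) - 1*283 = 0 - 1*283 = 0 - 283 = -283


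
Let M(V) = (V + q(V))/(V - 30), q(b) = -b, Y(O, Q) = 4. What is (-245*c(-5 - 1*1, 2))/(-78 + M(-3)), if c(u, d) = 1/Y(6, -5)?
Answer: 245/312 ≈ 0.78526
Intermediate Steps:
M(V) = 0 (M(V) = (V - V)/(V - 30) = 0/(-30 + V) = 0)
c(u, d) = ¼ (c(u, d) = 1/4 = ¼)
(-245*c(-5 - 1*1, 2))/(-78 + M(-3)) = (-245*¼)/(-78 + 0) = -245/4/(-78) = -245/4*(-1/78) = 245/312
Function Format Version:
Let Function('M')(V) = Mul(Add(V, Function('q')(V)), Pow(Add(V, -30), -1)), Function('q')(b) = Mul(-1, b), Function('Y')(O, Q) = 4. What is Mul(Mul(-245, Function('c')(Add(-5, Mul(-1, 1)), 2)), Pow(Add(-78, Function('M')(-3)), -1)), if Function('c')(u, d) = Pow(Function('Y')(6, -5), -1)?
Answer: Rational(245, 312) ≈ 0.78526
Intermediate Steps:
Function('M')(V) = 0 (Function('M')(V) = Mul(Add(V, Mul(-1, V)), Pow(Add(V, -30), -1)) = Mul(0, Pow(Add(-30, V), -1)) = 0)
Function('c')(u, d) = Rational(1, 4) (Function('c')(u, d) = Pow(4, -1) = Rational(1, 4))
Mul(Mul(-245, Function('c')(Add(-5, Mul(-1, 1)), 2)), Pow(Add(-78, Function('M')(-3)), -1)) = Mul(Mul(-245, Rational(1, 4)), Pow(Add(-78, 0), -1)) = Mul(Rational(-245, 4), Pow(-78, -1)) = Mul(Rational(-245, 4), Rational(-1, 78)) = Rational(245, 312)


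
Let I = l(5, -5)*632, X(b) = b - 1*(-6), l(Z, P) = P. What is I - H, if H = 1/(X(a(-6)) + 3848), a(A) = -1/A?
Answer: -73075006/23125 ≈ -3160.0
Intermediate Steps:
X(b) = 6 + b (X(b) = b + 6 = 6 + b)
H = 6/23125 (H = 1/((6 - 1/(-6)) + 3848) = 1/((6 - 1*(-⅙)) + 3848) = 1/((6 + ⅙) + 3848) = 1/(37/6 + 3848) = 1/(23125/6) = 6/23125 ≈ 0.00025946)
I = -3160 (I = -5*632 = -3160)
I - H = -3160 - 1*6/23125 = -3160 - 6/23125 = -73075006/23125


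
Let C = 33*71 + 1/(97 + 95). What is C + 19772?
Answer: 4246081/192 ≈ 22115.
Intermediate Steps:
C = 449857/192 (C = 2343 + 1/192 = 449857/192 ≈ 2343.0)
C + 19772 = 449857/192 + 19772 = 4246081/192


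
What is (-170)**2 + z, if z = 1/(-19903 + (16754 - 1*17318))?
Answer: 591496299/20467 ≈ 28900.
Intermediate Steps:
z = -1/20467 (z = 1/(-19903 + (16754 - 17318)) = 1/(-19903 - 564) = 1/(-20467) = -1/20467 ≈ -4.8859e-5)
(-170)**2 + z = (-170)**2 - 1/20467 = 28900 - 1/20467 = 591496299/20467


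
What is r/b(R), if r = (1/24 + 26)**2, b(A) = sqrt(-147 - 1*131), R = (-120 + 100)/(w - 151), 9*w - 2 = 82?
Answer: -390625*I*sqrt(278)/160128 ≈ -40.674*I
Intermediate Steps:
w = 28/3 (w = 2/9 + (1/9)*82 = 2/9 + 82/9 = 28/3 ≈ 9.3333)
R = 12/85 (R = (-120 + 100)/(28/3 - 151) = -20/(-425/3) = -20*(-3/425) = 12/85 ≈ 0.14118)
b(A) = I*sqrt(278) (b(A) = sqrt(-147 - 131) = sqrt(-278) = I*sqrt(278))
r = 390625/576 (r = (1/24 + 26)**2 = (625/24)**2 = 390625/576 ≈ 678.17)
r/b(R) = 390625/(576*((I*sqrt(278)))) = 390625*(-I*sqrt(278)/278)/576 = -390625*I*sqrt(278)/160128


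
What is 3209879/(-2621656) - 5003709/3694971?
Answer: -8326137846871/3228980963992 ≈ -2.5786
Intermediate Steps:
3209879/(-2621656) - 5003709/3694971 = 3209879*(-1/2621656) - 5003709*1/3694971 = -3209879/2621656 - 1667903/1231657 = -8326137846871/3228980963992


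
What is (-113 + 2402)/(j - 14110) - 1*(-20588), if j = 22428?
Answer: 171253273/8318 ≈ 20588.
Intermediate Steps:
(-113 + 2402)/(j - 14110) - 1*(-20588) = (-113 + 2402)/(22428 - 14110) - 1*(-20588) = 2289/8318 + 20588 = 171253273/8318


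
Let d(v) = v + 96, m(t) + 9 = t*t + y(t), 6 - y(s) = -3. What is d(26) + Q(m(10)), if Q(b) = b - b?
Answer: 122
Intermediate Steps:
y(s) = 9 (y(s) = 6 - 1*(-3) = 6 + 3 = 9)
m(t) = t² (m(t) = -9 + (t*t + 9) = -9 + (t² + 9) = -9 + (9 + t²) = t²)
d(v) = 96 + v
Q(b) = 0
d(26) + Q(m(10)) = (96 + 26) + 0 = 122 + 0 = 122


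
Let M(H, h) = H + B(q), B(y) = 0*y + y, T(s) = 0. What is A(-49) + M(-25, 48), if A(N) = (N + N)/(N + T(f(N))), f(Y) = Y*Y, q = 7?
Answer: -16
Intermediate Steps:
f(Y) = Y²
B(y) = y (B(y) = 0 + y = y)
M(H, h) = 7 + H (M(H, h) = H + 7 = 7 + H)
A(N) = 2 (A(N) = (N + N)/(N + 0) = (2*N)/N = 2)
A(-49) + M(-25, 48) = 2 + (7 - 25) = 2 - 18 = -16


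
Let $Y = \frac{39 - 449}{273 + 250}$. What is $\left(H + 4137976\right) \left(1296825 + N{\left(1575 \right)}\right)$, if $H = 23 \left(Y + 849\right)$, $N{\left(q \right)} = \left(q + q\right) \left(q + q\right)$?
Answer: $\frac{24394903553448675}{523} \approx 4.6644 \cdot 10^{13}$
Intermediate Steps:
$N{\left(q \right)} = 4 q^{2}$ ($N{\left(q \right)} = 2 q 2 q = 4 q^{2}$)
$Y = - \frac{410}{523} \approx -0.78394$
$H = \frac{10203191}{523}$ ($H = 23 \left(- \frac{410}{523} + 849\right) = 23 \cdot \frac{443617}{523} = \frac{10203191}{523} \approx 19509.0$)
$\left(H + 4137976\right) \left(1296825 + N{\left(1575 \right)}\right) = \left(\frac{10203191}{523} + 4137976\right) \left(1296825 + 4 \cdot 1575^{2}\right) = \frac{2174364639 \left(1296825 + 4 \cdot 2480625\right)}{523} = \frac{2174364639 \left(1296825 + 9922500\right)}{523} = \frac{2174364639}{523} \cdot 11219325 = \frac{24394903553448675}{523}$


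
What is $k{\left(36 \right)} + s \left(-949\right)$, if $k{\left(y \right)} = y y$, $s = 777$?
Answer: $-736077$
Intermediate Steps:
$k{\left(y \right)} = y^{2}$
$k{\left(36 \right)} + s \left(-949\right) = 36^{2} + 777 \left(-949\right) = 1296 - 737373 = -736077$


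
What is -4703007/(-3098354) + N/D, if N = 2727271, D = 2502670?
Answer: 5055031385156/1938539401295 ≈ 2.6077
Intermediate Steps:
-4703007/(-3098354) + N/D = -4703007/(-3098354) + 2727271/2502670 = -4703007*(-1/3098354) + 2727271*(1/2502670) = 4703007/3098354 + 2727271/2502670 = 5055031385156/1938539401295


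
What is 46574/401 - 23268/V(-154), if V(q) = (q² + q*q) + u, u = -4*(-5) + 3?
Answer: 2200838702/19029455 ≈ 115.65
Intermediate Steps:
u = 23 (u = 20 + 3 = 23)
V(q) = 23 + 2*q² (V(q) = (q² + q*q) + 23 = (q² + q²) + 23 = 2*q² + 23 = 23 + 2*q²)
46574/401 - 23268/V(-154) = 46574/401 - 23268/(23 + 2*(-154)²) = 46574*(1/401) - 23268/(23 + 2*23716) = 46574/401 - 23268/(23 + 47432) = 46574/401 - 23268/47455 = 2200838702/19029455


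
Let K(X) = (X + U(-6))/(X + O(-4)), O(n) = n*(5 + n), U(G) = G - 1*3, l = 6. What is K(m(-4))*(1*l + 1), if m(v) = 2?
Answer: 49/2 ≈ 24.500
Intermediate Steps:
U(G) = -3 + G (U(G) = G - 3 = -3 + G)
K(X) = (-9 + X)/(-4 + X) (K(X) = (X + (-3 - 6))/(X - 4*(5 - 4)) = (X - 9)/(X - 4*1) = (-9 + X)/(X - 4) = (-9 + X)/(-4 + X))
K(m(-4))*(1*l + 1) = ((-9 + 2)/(-4 + 2))*(1*6 + 1) = (-7/(-2))*(6 + 1) = -½*(-7)*7 = (7/2)*7 = 49/2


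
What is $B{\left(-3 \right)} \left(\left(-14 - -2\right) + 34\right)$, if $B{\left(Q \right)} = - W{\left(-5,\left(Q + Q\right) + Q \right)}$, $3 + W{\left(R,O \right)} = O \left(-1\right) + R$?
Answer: $-22$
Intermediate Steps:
$W{\left(R,O \right)} = -3 + R - O$ ($W{\left(R,O \right)} = -3 + \left(O \left(-1\right) + R\right) = -3 - \left(O - R\right) = -3 + R - O$)
$B{\left(Q \right)} = 8 + 3 Q$ ($B{\left(Q \right)} = - (-3 - 5 - \left(\left(Q + Q\right) + Q\right)) = - (-3 - 5 - \left(2 Q + Q\right)) = - (-3 - 5 - 3 Q) = - (-8 - 3 Q) = 8 + 3 Q$)
$B{\left(-3 \right)} \left(\left(-14 - -2\right) + 34\right) = \left(8 + 3 \left(-3\right)\right) \left(\left(-14 - -2\right) + 34\right) = \left(8 - 9\right) \left(\left(-14 + 2\right) + 34\right) = - (-12 + 34) = \left(-1\right) 22 = -22$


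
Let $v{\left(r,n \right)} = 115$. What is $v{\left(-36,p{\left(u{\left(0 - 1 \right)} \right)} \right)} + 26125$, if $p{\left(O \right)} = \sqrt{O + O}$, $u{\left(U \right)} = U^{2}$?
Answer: $26240$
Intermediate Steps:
$p{\left(O \right)} = \sqrt{2} \sqrt{O}$ ($p{\left(O \right)} = \sqrt{2 O} = \sqrt{2} \sqrt{O}$)
$v{\left(-36,p{\left(u{\left(0 - 1 \right)} \right)} \right)} + 26125 = 115 + 26125 = 26240$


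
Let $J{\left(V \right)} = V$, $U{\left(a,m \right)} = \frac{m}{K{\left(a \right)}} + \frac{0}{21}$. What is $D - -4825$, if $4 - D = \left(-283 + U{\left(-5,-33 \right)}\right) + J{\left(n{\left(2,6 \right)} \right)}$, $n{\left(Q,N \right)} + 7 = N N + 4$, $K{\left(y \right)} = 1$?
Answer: $5112$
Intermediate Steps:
$n{\left(Q,N \right)} = -3 + N^{2}$ ($n{\left(Q,N \right)} = -7 + \left(N N + 4\right) = -7 + \left(N^{2} + 4\right) = -7 + \left(4 + N^{2}\right) = -3 + N^{2}$)
$U{\left(a,m \right)} = m$ ($U{\left(a,m \right)} = \frac{m}{1} + \frac{0}{21} = m 1 + 0 \cdot \frac{1}{21} = m + 0 = m$)
$D = 287$ ($D = 4 - \left(\left(-283 - 33\right) - \left(3 - 6^{2}\right)\right) = 4 - \left(-316 + \left(-3 + 36\right)\right) = 4 - \left(-316 + 33\right) = 4 - -283 = 4 + 283 = 287$)
$D - -4825 = 287 - -4825 = 287 + 4825 = 5112$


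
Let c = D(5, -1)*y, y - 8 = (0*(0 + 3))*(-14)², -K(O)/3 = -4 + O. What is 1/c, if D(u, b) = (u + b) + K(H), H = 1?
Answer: 1/104 ≈ 0.0096154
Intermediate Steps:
K(O) = 12 - 3*O (K(O) = -3*(-4 + O) = 12 - 3*O)
y = 8 (y = 8 + (0*(0 + 3))*(-14)² = 8 + (0*3)*196 = 8 + 0*196 = 8 + 0 = 8)
D(u, b) = 9 + b + u (D(u, b) = (u + b) + (12 - 3*1) = (b + u) + (12 - 3) = (b + u) + 9 = 9 + b + u)
c = 104 (c = (9 - 1 + 5)*8 = 13*8 = 104)
1/c = 1/104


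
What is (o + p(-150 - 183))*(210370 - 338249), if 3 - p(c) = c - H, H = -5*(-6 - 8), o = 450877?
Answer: -57709618757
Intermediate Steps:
H = 70 (H = -5*(-14) = 70)
p(c) = 73 - c (p(c) = 3 - (c - 1*70) = 3 - (c - 70) = 3 - (-70 + c) = 3 + (70 - c) = 73 - c)
(o + p(-150 - 183))*(210370 - 338249) = (450877 + (73 - (-150 - 183)))*(210370 - 338249) = (450877 + (73 - 1*(-333)))*(-127879) = (450877 + (73 + 333))*(-127879) = (450877 + 406)*(-127879) = 451283*(-127879) = -57709618757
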